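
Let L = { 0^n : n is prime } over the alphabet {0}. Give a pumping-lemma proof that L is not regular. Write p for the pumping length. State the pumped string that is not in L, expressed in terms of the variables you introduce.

0^{q(1+k)}

Suppose for contradiction that L is regular, and let p be the pumping length.
Let q be a prime with q ≥ p+2 (infinitely many primes exist), and take w = 0^q ∈ L with |w| = q ≥ p.
By the pumping lemma, w = xyz with |xy| ≤ p and |y| ≥ 1.
Then y = 0^k for some k with 1 ≤ k ≤ p.
Since 1 ≤ k ≤ p, |xz| = q-k. Pump with i = q+1: |xy^{q+1}z| = (q-k)+(q+1)k = q+qk = q(1+k), which is composite (both factors ≥ 2). So xy^{q+1}z = 0^{q(1+k)} ∉ L.
This is a contradiction; hence L is not regular.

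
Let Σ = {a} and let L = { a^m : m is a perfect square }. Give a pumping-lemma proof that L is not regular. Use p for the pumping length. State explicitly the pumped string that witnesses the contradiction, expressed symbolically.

a^{p²+k}

Suppose for contradiction that L is regular, and let p be the pumping length.
Take w = a^{p²} ∈ L with |w| = p² ≥ p.
By the pumping lemma, w = xyz with |xy| ≤ p and |y| > 0.
Then y = a^k for some k with 1 ≤ k ≤ p.
Pump with i = 2: xy^2z = a^{p²+k}. Since 1 ≤ k ≤ p, p² < p²+k ≤ p²+p < (p+1)², so p²+k lies strictly between consecutive squares and is not a perfect square. So xy^2z ∉ L.
This contradicts the pumping lemma, so L is not regular.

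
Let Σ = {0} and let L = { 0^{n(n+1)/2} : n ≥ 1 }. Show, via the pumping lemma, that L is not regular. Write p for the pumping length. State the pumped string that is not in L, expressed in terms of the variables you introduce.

Toward a contradiction, assume L is regular with pumping length p.
Take w = 0^{p(p+1)/2} ∈ L with |w| = p(p+1)/2 ≥ p.
The pumping lemma gives a decomposition w = xyz where |xy| ≤ p and |y| ≥ 1.
Then y = 0^k for some k with 1 ≤ k ≤ p.
Pump with i = 2: xy^2z = 0^{p(p+1)/2+k}. Since 1 ≤ k ≤ p, p(p+1)/2 < p(p+1)/2+k ≤ p(p+1)/2+p < (p+1)(p+2)/2, so p(p+1)/2+k is strictly between consecutive triangular numbers. So xy^2z ∉ L.
Contradiction. Therefore L is not regular.

0^{p(p+1)/2+k}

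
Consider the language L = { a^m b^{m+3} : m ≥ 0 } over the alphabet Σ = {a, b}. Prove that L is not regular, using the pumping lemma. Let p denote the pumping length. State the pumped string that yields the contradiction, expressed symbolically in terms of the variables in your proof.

Suppose for contradiction that L is regular, and let p be the pumping length.
Choose w = a^p b^{p+3}, which is in L with |w| = 2p+3 ≥ p.
Write w = xyz as guaranteed by the lemma, with |xy| ≤ p and y is nonempty.
Since the first p symbols of w are all a's and |xy| ≤ p, y lies entirely in the leading a-block: y = a^k for some k with 1 ≤ k ≤ p.
Pump with i = 2: xy^2z = a^{p+k} b^{p+3}. For this to lie in L we would need p+3 = (p+k)+3, which forces k = 0. But k ≥ 1, so xy^2z ∉ L.
This contradicts the pumping lemma, so L is not regular.

a^{p+k} b^{p+3}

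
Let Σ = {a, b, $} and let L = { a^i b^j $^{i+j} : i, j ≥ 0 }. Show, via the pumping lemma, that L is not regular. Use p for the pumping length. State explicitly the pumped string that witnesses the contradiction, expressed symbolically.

a^{p+k} b^p $^{2p}

Suppose for contradiction that L is regular, and let p be the pumping length.
Take w = a^p b^p $^{2p} ∈ L (with i=j=p, i+j=2p), |w| = 4p ≥ p.
By the pumping lemma, w = xyz with |xy| ≤ p and |y| ≥ 1.
Since the first p symbols of w are all a's and |xy| ≤ p, y lies entirely in the leading a-block: y = a^k for some k with 1 ≤ k ≤ p.
Consider xy^2z = a^{p+k} b^p $^{2p}. Now the a- and b-counts sum to 2p+k, but the $-count is 2p ≠ 2p+k. So xy^2z ∉ L.
Contradiction. Therefore L is not regular.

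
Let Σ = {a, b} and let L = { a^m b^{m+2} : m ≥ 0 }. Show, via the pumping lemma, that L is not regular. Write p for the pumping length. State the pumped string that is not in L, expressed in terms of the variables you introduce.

a^{p+k} b^{p+2}

Toward a contradiction, assume L is regular with pumping length p.
Let w = a^p b^{p+2} ∈ L; note |w| = 2p+2 ≥ p.
The pumping lemma gives a decomposition w = xyz where |xy| ≤ p and y is nonempty.
Because |xy| ≤ p and w begins with p copies of a, we have y = a^k with 1 ≤ k ≤ p.
Pump with i = 2: xy^2z = a^{p+k} b^{p+2}. For this to lie in L we would need p+2 = (p+k)+2, which forces k = 0. But k ≥ 1, so xy^2z ∉ L.
This contradicts the pumping lemma, so L is not regular.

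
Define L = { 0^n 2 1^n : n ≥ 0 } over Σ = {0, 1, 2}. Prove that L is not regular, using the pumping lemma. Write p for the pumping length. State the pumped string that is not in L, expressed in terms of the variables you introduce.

Assume L is regular; let p be its pumping constant.
Take w = 0^p 2 1^p ∈ L with |w| = 2p+1 ≥ p.
The pumping lemma gives a decomposition w = xyz where |xy| ≤ p and |y| ≥ 1.
Since the first p symbols of w are all 0's and |xy| ≤ p, y lies entirely in the leading 0-block: y = 0^k for some k with 1 ≤ k ≤ p.
Pump with i = 2: xy^2z = 0^{p+k} 2 1^p, which would require p+k = p. But k ≥ 1, so xy^2z ∉ L.
This is a contradiction; hence L is not regular.

0^{p+k} 2 1^p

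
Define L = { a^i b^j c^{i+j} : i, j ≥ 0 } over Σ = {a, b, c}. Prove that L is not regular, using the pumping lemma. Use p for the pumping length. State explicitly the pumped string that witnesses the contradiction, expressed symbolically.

Assume L is regular; let p be its pumping constant.
Take w = a^p b^p c^{2p} ∈ L (with i=j=p, i+j=2p), |w| = 4p ≥ p.
Write w = xyz as guaranteed by the lemma, with |xy| ≤ p and |y| > 0.
Because |xy| ≤ p and w begins with p copies of a, we have y = a^k with 1 ≤ k ≤ p.
Consider xy^2z = a^{p+k} b^p c^{2p}. Now the a- and b-counts sum to 2p+k, but the c-count is 2p ≠ 2p+k. So xy^2z ∉ L.
Contradiction. Therefore L is not regular.

a^{p+k} b^p c^{2p}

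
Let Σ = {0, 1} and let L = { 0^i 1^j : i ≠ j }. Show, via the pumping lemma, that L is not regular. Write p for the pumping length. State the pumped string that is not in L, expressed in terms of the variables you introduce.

0^{p+p!} 1^{p+p!}

Suppose for contradiction that L is regular, and let p be the pumping length.
Choose w = 0^p 1^{p+p!}. Since p ≠ p+p!, w ∈ L; and |w| ≥ p.
The pumping lemma gives a decomposition w = xyz where |xy| ≤ p and y is nonempty.
Since the first p symbols of w are all 0's and |xy| ≤ p, y lies entirely in the leading 0-block: y = 0^k for some k with 1 ≤ k ≤ p.
Since 1 ≤ k ≤ p, k divides p!; set t = 1 + p!/k. Then xy^t z has p + (p!/k)·k = p + p! copies of 0. Now the 0-count equals the 1-count, so i ≠ j fails. So xy^t z = 0^{p+p!} 1^{p+p!} ∉ L.
This is a contradiction; hence L is not regular.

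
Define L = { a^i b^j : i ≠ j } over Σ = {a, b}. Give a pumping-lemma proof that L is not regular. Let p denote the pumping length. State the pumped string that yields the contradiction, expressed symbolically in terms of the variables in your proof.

Assume L is regular; let p be its pumping constant.
Choose w = a^p b^{p+p!}. Since p ≠ p+p!, w ∈ L; and |w| ≥ p.
By the pumping lemma, w = xyz with |xy| ≤ p and y is nonempty.
The first p characters of w are a's, so xy (and hence y) consists only of a's. Write y = a^k, 1 ≤ k ≤ p.
Since 1 ≤ k ≤ p, k divides p!; set t = 1 + p!/k. Then xy^t z has p + (p!/k)·k = p + p! copies of a. Now the a-count equals the b-count, so i ≠ j fails. So xy^t z = a^{p+p!} b^{p+p!} ∉ L.
This is a contradiction; hence L is not regular.

a^{p+p!} b^{p+p!}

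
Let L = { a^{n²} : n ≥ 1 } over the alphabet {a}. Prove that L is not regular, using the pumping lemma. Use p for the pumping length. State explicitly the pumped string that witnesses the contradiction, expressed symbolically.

Assume L is regular; let p be its pumping constant.
Take w = a^{p²} ∈ L with |w| = p² ≥ p.
By the pumping lemma, w = xyz with |xy| ≤ p and |y| ≥ 1.
Then y = a^k for some k with 1 ≤ k ≤ p.
Pump with i = 2: xy^2z = a^{p²+k}. Since 1 ≤ k ≤ p, p² < p²+k ≤ p²+p < (p+1)², so p²+k lies strictly between consecutive squares and is not a perfect square. So xy^2z ∉ L.
Contradiction. Therefore L is not regular.

a^{p²+k}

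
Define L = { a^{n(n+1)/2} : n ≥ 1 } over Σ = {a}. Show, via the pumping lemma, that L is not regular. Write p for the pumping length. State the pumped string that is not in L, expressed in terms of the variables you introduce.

Assume L is regular; let p be its pumping constant.
Take w = a^{p(p+1)/2} ∈ L with |w| = p(p+1)/2 ≥ p.
The pumping lemma gives a decomposition w = xyz where |xy| ≤ p and |y| ≥ 1.
Then y = a^k for some k with 1 ≤ k ≤ p.
Pump with i = 2: xy^2z = a^{p(p+1)/2+k}. Since 1 ≤ k ≤ p, p(p+1)/2 < p(p+1)/2+k ≤ p(p+1)/2+p < (p+1)(p+2)/2, so p(p+1)/2+k is strictly between consecutive triangular numbers. So xy^2z ∉ L.
Contradiction. Therefore L is not regular.

a^{p(p+1)/2+k}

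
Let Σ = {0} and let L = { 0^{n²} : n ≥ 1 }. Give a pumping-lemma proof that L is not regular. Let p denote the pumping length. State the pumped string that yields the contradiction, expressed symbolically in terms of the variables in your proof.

Assume L is regular; let p be its pumping constant.
Take w = 0^{p²} ∈ L with |w| = p² ≥ p.
The pumping lemma gives a decomposition w = xyz where |xy| ≤ p and |y| > 0.
Then y = 0^k for some k with 1 ≤ k ≤ p.
Pump with i = 2: xy^2z = 0^{p²+k}. Since 1 ≤ k ≤ p, p² < p²+k ≤ p²+p < (p+1)², so p²+k lies strictly between consecutive squares and is not a perfect square. So xy^2z ∉ L.
Contradiction. Therefore L is not regular.

0^{p²+k}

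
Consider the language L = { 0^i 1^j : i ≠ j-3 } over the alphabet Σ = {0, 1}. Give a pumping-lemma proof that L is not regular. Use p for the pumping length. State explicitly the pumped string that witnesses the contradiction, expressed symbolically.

Suppose for contradiction that L is regular, and let p be the pumping length.
Choose w = 0^p 1^{p+p!+3}. Since p ≠ (p+p!+3)-3 = p+p!, w ∈ L; and |w| ≥ p.
The pumping lemma gives a decomposition w = xyz where |xy| ≤ p and |y| ≥ 1.
Because |xy| ≤ p and w begins with p copies of 0, we have y = 0^k with 1 ≤ k ≤ p.
Since 1 ≤ k ≤ p, k divides p!; set t = 1 + p!/k. Then xy^t z has p + (p!/k)·k = p + p! copies of 0. Now the 0-count is p+p! and (1-count)-3 = (p+p!+3)-3 = p+p!, so i ≠ j-3 fails. So xy^t z = 0^{p+p!} 1^{p+p!+3} ∉ L.
This contradicts the pumping lemma, so L is not regular.

0^{p+p!} 1^{p+p!+3}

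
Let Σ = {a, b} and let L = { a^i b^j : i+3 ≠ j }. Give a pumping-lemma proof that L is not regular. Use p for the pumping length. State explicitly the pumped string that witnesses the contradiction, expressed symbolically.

a^{p+p!} b^{p+p!+3}

Assume L is regular. Let p be the pumping length given by the pumping lemma.
Choose w = a^p b^{p+p!+3}. Since p ≠ (p+p!+3)-3 = p+p!, w ∈ L; and |w| ≥ p.
Write w = xyz as guaranteed by the lemma, with |xy| ≤ p and |y| ≥ 1.
The first p characters of w are a's, so xy (and hence y) consists only of a's. Write y = a^k, 1 ≤ k ≤ p.
Since 1 ≤ k ≤ p, k divides p!; set t = 1 + p!/k. Then xy^t z has p + (p!/k)·k = p + p! copies of a. Now the a-count is p+p! and (b-count)-3 = (p+p!+3)-3 = p+p!, so i+3 ≠ j fails. So xy^t z = a^{p+p!} b^{p+p!+3} ∉ L.
This contradicts the pumping lemma, so L is not regular.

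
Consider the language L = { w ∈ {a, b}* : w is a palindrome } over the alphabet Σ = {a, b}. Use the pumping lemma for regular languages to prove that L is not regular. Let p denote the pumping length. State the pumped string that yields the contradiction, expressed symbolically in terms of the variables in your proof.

Toward a contradiction, assume L is regular with pumping length p.
Take w = a^p b a^p, a palindrome of length 2p+1 ≥ p.
The pumping lemma gives a decomposition w = xyz where |xy| ≤ p and |y| > 0.
The first p characters of w are a's, so xy (and hence y) consists only of a's. Write y = a^k, 1 ≤ k ≤ p.
Pump with i = 2: xy^2z = a^{p+k} b a^p. Its reverse is a^p b a^{p+k}, which differs from xy^2z since k ≥ 1. So xy^2z is not a palindrome and xy^2z ∉ L.
This contradicts the pumping lemma, so L is not regular.

a^{p+k} b a^p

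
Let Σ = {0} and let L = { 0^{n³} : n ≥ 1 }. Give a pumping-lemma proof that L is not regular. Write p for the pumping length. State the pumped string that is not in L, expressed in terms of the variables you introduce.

Assume L is regular. Let p be the pumping length given by the pumping lemma.
Take w = 0^{p³} ∈ L with |w| = p³ ≥ p.
By the pumping lemma, w = xyz with |xy| ≤ p and y is nonempty.
Then y = 0^k for some k with 1 ≤ k ≤ p.
Pump with i = 2: xy^2z = 0^{p³+k}. Since 1 ≤ k ≤ p, p³ < p³+k ≤ p³+p < p³+3p²+3p+1 = (p+1)³, so p³+k is not a perfect cube. So xy^2z ∉ L.
This is a contradiction; hence L is not regular.

0^{p³+k}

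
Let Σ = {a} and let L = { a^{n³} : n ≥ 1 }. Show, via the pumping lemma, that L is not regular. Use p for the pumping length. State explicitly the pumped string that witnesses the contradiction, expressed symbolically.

a^{p³+k}

Toward a contradiction, assume L is regular with pumping length p.
Take w = a^{p³} ∈ L with |w| = p³ ≥ p.
By the pumping lemma, w = xyz with |xy| ≤ p and |y| > 0.
Then y = a^k for some k with 1 ≤ k ≤ p.
Pump with i = 2: xy^2z = a^{p³+k}. Since 1 ≤ k ≤ p, p³ < p³+k ≤ p³+p < p³+3p²+3p+1 = (p+1)³, so p³+k is not a perfect cube. So xy^2z ∉ L.
Contradiction. Therefore L is not regular.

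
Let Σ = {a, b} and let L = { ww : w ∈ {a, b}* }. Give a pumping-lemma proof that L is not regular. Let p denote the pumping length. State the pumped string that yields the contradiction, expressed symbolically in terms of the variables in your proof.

Assume L is regular; let p be its pumping constant.
Take w = a^p b^p a^p b^p = uu where u = a^pb^p; then w ∈ L and |w| = 4p ≥ p.
Write w = xyz as guaranteed by the lemma, with |xy| ≤ p and y is nonempty.
The first p characters of w are a's, so xy (and hence y) consists only of a's. Write y = a^k, 1 ≤ k ≤ p.
Pump with i = 2: xy^2z = a^{p+k} b^p a^p b^p, of length 4p+k. Suppose this equals vv. The string starts with a and ends with b, so v does too; thus the boundary between the two copies of v is a b→a transition. There is exactly one such transition, at position 2p+k, so |v| = 2p+k and |vv| = 4p+2k ≠ 4p+k since k ≥ 1. So xy^2z ∉ L.
Contradiction. Therefore L is not regular.

a^{p+k} b^p a^p b^p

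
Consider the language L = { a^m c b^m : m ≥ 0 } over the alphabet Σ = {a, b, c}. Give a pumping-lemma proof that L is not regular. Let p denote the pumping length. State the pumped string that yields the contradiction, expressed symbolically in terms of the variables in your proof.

Assume L is regular; let p be its pumping constant.
Take w = a^p c b^p ∈ L with |w| = 2p+1 ≥ p.
Write w = xyz as guaranteed by the lemma, with |xy| ≤ p and |y| > 0.
The first p characters of w are a's, so xy (and hence y) consists only of a's. Write y = a^k, 1 ≤ k ≤ p.
Pump with i = 2: xy^2z = a^{p+k} c b^p, which would require p+k = p. But k ≥ 1, so xy^2z ∉ L.
This contradicts the pumping lemma, so L is not regular.

a^{p+k} c b^p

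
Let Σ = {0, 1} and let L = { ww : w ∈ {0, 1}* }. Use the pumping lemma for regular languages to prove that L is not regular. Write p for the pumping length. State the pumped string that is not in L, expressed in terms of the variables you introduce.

0^{p+k} 1^p 0^p 1^p

Assume L is regular; let p be its pumping constant.
Take w = 0^p 1^p 0^p 1^p = uu where u = 0^p1^p; then w ∈ L and |w| = 4p ≥ p.
By the pumping lemma, w = xyz with |xy| ≤ p and |y| ≥ 1.
The first p characters of w are 0's, so xy (and hence y) consists only of 0's. Write y = 0^k, 1 ≤ k ≤ p.
Pump with i = 2: xy^2z = 0^{p+k} 1^p 0^p 1^p, of length 4p+k. Suppose this equals vv. The string starts with 0 and ends with 1, so v does too; thus the boundary between the two copies of v is a 1→0 transition. There is exactly one such transition, at position 2p+k, so |v| = 2p+k and |vv| = 4p+2k ≠ 4p+k since k ≥ 1. So xy^2z ∉ L.
This contradicts the pumping lemma, so L is not regular.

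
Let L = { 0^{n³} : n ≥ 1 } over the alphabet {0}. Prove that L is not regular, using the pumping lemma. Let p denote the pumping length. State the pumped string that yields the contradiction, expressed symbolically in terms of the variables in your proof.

0^{p³+k}

Toward a contradiction, assume L is regular with pumping length p.
Take w = 0^{p³} ∈ L with |w| = p³ ≥ p.
Write w = xyz as guaranteed by the lemma, with |xy| ≤ p and y is nonempty.
Then y = 0^k for some k with 1 ≤ k ≤ p.
Pump with i = 2: xy^2z = 0^{p³+k}. Since 1 ≤ k ≤ p, p³ < p³+k ≤ p³+p < p³+3p²+3p+1 = (p+1)³, so p³+k is not a perfect cube. So xy^2z ∉ L.
This contradicts the pumping lemma, so L is not regular.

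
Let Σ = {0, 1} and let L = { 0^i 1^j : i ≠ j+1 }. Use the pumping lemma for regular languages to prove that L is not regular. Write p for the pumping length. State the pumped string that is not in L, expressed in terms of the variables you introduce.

0^{p+p!} 1^{p+p!-1}

Assume L is regular. Let p be the pumping length given by the pumping lemma.
Choose w = 0^p 1^{p+p!-1}. Since p ≠ (p+p!-1)+1 = p+p!, w ∈ L; and |w| ≥ p.
By the pumping lemma, w = xyz with |xy| ≤ p and |y| > 0.
Because |xy| ≤ p and w begins with p copies of 0, we have y = 0^k with 1 ≤ k ≤ p.
Since 1 ≤ k ≤ p, k divides p!; set t = 1 + p!/k. Then xy^t z has p + (p!/k)·k = p + p! copies of 0. Now the 0-count is p+p! and (1-count)+1 = (p+p!-1)+1 = p+p!, so i ≠ j+1 fails. So xy^t z = 0^{p+p!} 1^{p+p!-1} ∉ L.
This contradicts the pumping lemma, so L is not regular.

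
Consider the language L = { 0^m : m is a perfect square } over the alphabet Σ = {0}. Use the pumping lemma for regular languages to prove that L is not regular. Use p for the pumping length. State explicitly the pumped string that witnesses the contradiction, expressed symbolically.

Assume L is regular; let p be its pumping constant.
Take w = 0^{p²} ∈ L with |w| = p² ≥ p.
Write w = xyz as guaranteed by the lemma, with |xy| ≤ p and |y| > 0.
Then y = 0^k for some k with 1 ≤ k ≤ p.
Pump with i = 2: xy^2z = 0^{p²+k}. Since 1 ≤ k ≤ p, p² < p²+k ≤ p²+p < (p+1)², so p²+k lies strictly between consecutive squares and is not a perfect square. So xy^2z ∉ L.
This contradicts the pumping lemma, so L is not regular.

0^{p²+k}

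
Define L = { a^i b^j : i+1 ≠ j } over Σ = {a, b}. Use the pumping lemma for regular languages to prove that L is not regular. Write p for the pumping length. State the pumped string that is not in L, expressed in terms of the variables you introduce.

Suppose for contradiction that L is regular, and let p be the pumping length.
Choose w = a^p b^{p+p!+1}. Since p ≠ (p+p!+1)-1 = p+p!, w ∈ L; and |w| ≥ p.
By the pumping lemma, w = xyz with |xy| ≤ p and |y| ≥ 1.
The first p characters of w are a's, so xy (and hence y) consists only of a's. Write y = a^k, 1 ≤ k ≤ p.
Since 1 ≤ k ≤ p, k divides p!; set t = 1 + p!/k. Then xy^t z has p + (p!/k)·k = p + p! copies of a. Now the a-count is p+p! and (b-count)-1 = (p+p!+1)-1 = p+p!, so i+1 ≠ j fails. So xy^t z = a^{p+p!} b^{p+p!+1} ∉ L.
This is a contradiction; hence L is not regular.

a^{p+p!} b^{p+p!+1}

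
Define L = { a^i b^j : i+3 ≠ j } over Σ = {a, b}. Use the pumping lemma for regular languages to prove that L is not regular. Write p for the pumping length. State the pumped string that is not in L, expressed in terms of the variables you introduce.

a^{p+p!} b^{p+p!+3}

Assume L is regular. Let p be the pumping length given by the pumping lemma.
Choose w = a^p b^{p+p!+3}. Since p ≠ (p+p!+3)-3 = p+p!, w ∈ L; and |w| ≥ p.
By the pumping lemma, w = xyz with |xy| ≤ p and |y| > 0.
Because |xy| ≤ p and w begins with p copies of a, we have y = a^k with 1 ≤ k ≤ p.
Since 1 ≤ k ≤ p, k divides p!; set t = 1 + p!/k. Then xy^t z has p + (p!/k)·k = p + p! copies of a. Now the a-count is p+p! and (b-count)-3 = (p+p!+3)-3 = p+p!, so i+3 ≠ j fails. So xy^t z = a^{p+p!} b^{p+p!+3} ∉ L.
Contradiction. Therefore L is not regular.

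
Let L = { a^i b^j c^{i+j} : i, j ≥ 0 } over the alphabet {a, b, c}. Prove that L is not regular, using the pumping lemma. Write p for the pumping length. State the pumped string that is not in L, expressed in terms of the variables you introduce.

Toward a contradiction, assume L is regular with pumping length p.
Take w = a^p b^p c^{2p} ∈ L (with i=j=p, i+j=2p), |w| = 4p ≥ p.
Write w = xyz as guaranteed by the lemma, with |xy| ≤ p and y is nonempty.
The first p characters of w are a's, so xy (and hence y) consists only of a's. Write y = a^k, 1 ≤ k ≤ p.
Consider xy^2z = a^{p+k} b^p c^{2p}. Now the a- and b-counts sum to 2p+k, but the c-count is 2p ≠ 2p+k. So xy^2z ∉ L.
This contradicts the pumping lemma, so L is not regular.

a^{p+k} b^p c^{2p}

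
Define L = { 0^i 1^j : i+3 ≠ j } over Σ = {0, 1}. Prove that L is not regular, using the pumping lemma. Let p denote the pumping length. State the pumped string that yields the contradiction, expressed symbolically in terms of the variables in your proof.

0^{p+p!} 1^{p+p!+3}

Toward a contradiction, assume L is regular with pumping length p.
Choose w = 0^p 1^{p+p!+3}. Since p ≠ (p+p!+3)-3 = p+p!, w ∈ L; and |w| ≥ p.
The pumping lemma gives a decomposition w = xyz where |xy| ≤ p and y is nonempty.
Because |xy| ≤ p and w begins with p copies of 0, we have y = 0^k with 1 ≤ k ≤ p.
Since 1 ≤ k ≤ p, k divides p!; set t = 1 + p!/k. Then xy^t z has p + (p!/k)·k = p + p! copies of 0. Now the 0-count is p+p! and (1-count)-3 = (p+p!+3)-3 = p+p!, so i+3 ≠ j fails. So xy^t z = 0^{p+p!} 1^{p+p!+3} ∉ L.
This contradicts the pumping lemma, so L is not regular.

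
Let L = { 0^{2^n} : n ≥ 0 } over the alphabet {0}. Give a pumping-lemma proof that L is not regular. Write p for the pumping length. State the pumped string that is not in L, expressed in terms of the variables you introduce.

0^{2^p+k}

Toward a contradiction, assume L is regular with pumping length p.
Take w = 0^{2^p} ∈ L with |w| = 2^p ≥ p.
Write w = xyz as guaranteed by the lemma, with |xy| ≤ p and y is nonempty.
Then y = 0^k for some k with 1 ≤ k ≤ p.
Pump with i = 2: xy^2z = 0^{2^p+k}. Since 1 ≤ k ≤ p < 2^p, we have 2^p < 2^p+k < 2^{p+1}, so 2^p+k is not a power of 2. So xy^2z ∉ L.
This contradicts the pumping lemma, so L is not regular.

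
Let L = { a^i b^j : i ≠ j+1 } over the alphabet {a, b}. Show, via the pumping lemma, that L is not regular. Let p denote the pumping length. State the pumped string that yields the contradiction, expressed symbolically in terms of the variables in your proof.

a^{p+p!} b^{p+p!-1}

Suppose for contradiction that L is regular, and let p be the pumping length.
Choose w = a^p b^{p+p!-1}. Since p ≠ (p+p!-1)+1 = p+p!, w ∈ L; and |w| ≥ p.
By the pumping lemma, w = xyz with |xy| ≤ p and |y| > 0.
The first p characters of w are a's, so xy (and hence y) consists only of a's. Write y = a^k, 1 ≤ k ≤ p.
Since 1 ≤ k ≤ p, k divides p!; set t = 1 + p!/k. Then xy^t z has p + (p!/k)·k = p + p! copies of a. Now the a-count is p+p! and (b-count)+1 = (p+p!-1)+1 = p+p!, so i ≠ j+1 fails. So xy^t z = a^{p+p!} b^{p+p!-1} ∉ L.
Contradiction. Therefore L is not regular.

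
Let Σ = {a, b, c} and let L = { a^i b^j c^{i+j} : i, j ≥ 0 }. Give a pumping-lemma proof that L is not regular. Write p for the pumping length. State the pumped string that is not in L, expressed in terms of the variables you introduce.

a^{p+k} b^p c^{2p}

Suppose for contradiction that L is regular, and let p be the pumping length.
Take w = a^p b^p c^{2p} ∈ L (with i=j=p, i+j=2p), |w| = 4p ≥ p.
By the pumping lemma, w = xyz with |xy| ≤ p and |y| ≥ 1.
Because |xy| ≤ p and w begins with p copies of a, we have y = a^k with 1 ≤ k ≤ p.
Consider xy^2z = a^{p+k} b^p c^{2p}. Now the a- and b-counts sum to 2p+k, but the c-count is 2p ≠ 2p+k. So xy^2z ∉ L.
This is a contradiction; hence L is not regular.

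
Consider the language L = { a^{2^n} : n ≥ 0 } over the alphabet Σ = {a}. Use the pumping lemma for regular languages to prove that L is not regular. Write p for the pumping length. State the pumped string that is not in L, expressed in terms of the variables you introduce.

a^{2^p+k}

Assume L is regular. Let p be the pumping length given by the pumping lemma.
Take w = a^{2^p} ∈ L with |w| = 2^p ≥ p.
The pumping lemma gives a decomposition w = xyz where |xy| ≤ p and |y| > 0.
Then y = a^k for some k with 1 ≤ k ≤ p.
Pump with i = 2: xy^2z = a^{2^p+k}. Since 1 ≤ k ≤ p < 2^p, we have 2^p < 2^p+k < 2^{p+1}, so 2^p+k is not a power of 2. So xy^2z ∉ L.
This contradicts the pumping lemma, so L is not regular.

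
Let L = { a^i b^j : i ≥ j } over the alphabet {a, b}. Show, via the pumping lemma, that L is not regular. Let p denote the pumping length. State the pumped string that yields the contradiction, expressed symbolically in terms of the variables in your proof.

a^{p-k} b^p

Assume L is regular. Let p be the pumping length given by the pumping lemma.
Choose w = a^p b^p ∈ L, with |w| = 2p ≥ p.
Write w = xyz as guaranteed by the lemma, with |xy| ≤ p and y is nonempty.
The first p characters of w are a's, so xy (and hence y) consists only of a's. Write y = a^k, 1 ≤ k ≤ p.
Consider xy^0z = xz = a^{p-k} b^p. Since k ≥ 1, the a-count p-k is less than p, so i ≥ j fails; thus xz ∉ L.
This is a contradiction; hence L is not regular.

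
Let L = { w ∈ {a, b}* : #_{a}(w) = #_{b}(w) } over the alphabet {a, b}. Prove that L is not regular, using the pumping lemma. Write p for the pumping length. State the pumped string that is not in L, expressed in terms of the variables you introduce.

Suppose for contradiction that L is regular, and let p be the pumping length.
Choose w = a^p b^p ∈ L with |w| = 2p ≥ p.
The pumping lemma gives a decomposition w = xyz where |xy| ≤ p and |y| ≥ 1.
Because |xy| ≤ p and w begins with p copies of a, we have y = a^k with 1 ≤ k ≤ p.
Pump with i = 2: xy^2z = a^{p+k} b^p has p+k occurrences of a but only p of b. Since k ≥ 1 the counts differ, so xy^2z ∉ L.
This contradicts the pumping lemma, so L is not regular.

a^{p+k} b^p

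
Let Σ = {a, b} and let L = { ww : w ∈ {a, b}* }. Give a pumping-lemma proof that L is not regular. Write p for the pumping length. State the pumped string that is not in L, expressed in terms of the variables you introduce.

Toward a contradiction, assume L is regular with pumping length p.
Take w = a^p b^p a^p b^p = uu where u = a^pb^p; then w ∈ L and |w| = 4p ≥ p.
Write w = xyz as guaranteed by the lemma, with |xy| ≤ p and y is nonempty.
Since the first p symbols of w are all a's and |xy| ≤ p, y lies entirely in the leading a-block: y = a^k for some k with 1 ≤ k ≤ p.
Pump with i = 2: xy^2z = a^{p+k} b^p a^p b^p, of length 4p+k. Suppose this equals vv. The string starts with a and ends with b, so v does too; thus the boundary between the two copies of v is a b→a transition. There is exactly one such transition, at position 2p+k, so |v| = 2p+k and |vv| = 4p+2k ≠ 4p+k since k ≥ 1. So xy^2z ∉ L.
This contradicts the pumping lemma, so L is not regular.

a^{p+k} b^p a^p b^p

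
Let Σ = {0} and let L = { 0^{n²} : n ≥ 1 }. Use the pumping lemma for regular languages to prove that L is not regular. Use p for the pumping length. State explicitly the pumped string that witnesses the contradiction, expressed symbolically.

Assume L is regular; let p be its pumping constant.
Take w = 0^{p²} ∈ L with |w| = p² ≥ p.
Write w = xyz as guaranteed by the lemma, with |xy| ≤ p and |y| > 0.
Then y = 0^k for some k with 1 ≤ k ≤ p.
Pump with i = 2: xy^2z = 0^{p²+k}. Since 1 ≤ k ≤ p, p² < p²+k ≤ p²+p < (p+1)², so p²+k lies strictly between consecutive squares and is not a perfect square. So xy^2z ∉ L.
Contradiction. Therefore L is not regular.

0^{p²+k}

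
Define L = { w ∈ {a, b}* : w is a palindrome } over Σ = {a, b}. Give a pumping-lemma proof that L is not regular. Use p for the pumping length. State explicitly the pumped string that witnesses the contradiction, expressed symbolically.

a^{p+k} b a^p

Suppose for contradiction that L is regular, and let p be the pumping length.
Take w = a^p b a^p, a palindrome of length 2p+1 ≥ p.
Write w = xyz as guaranteed by the lemma, with |xy| ≤ p and y is nonempty.
The first p characters of w are a's, so xy (and hence y) consists only of a's. Write y = a^k, 1 ≤ k ≤ p.
Pump with i = 2: xy^2z = a^{p+k} b a^p. Its reverse is a^p b a^{p+k}, which differs from xy^2z since k ≥ 1. So xy^2z is not a palindrome and xy^2z ∉ L.
Contradiction. Therefore L is not regular.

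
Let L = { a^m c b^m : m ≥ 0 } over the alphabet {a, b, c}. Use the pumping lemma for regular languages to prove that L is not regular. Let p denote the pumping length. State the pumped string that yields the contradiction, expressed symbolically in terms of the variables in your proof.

a^{p+k} c b^p

Suppose for contradiction that L is regular, and let p be the pumping length.
Take w = a^p c b^p ∈ L with |w| = 2p+1 ≥ p.
By the pumping lemma, w = xyz with |xy| ≤ p and y is nonempty.
Since the first p symbols of w are all a's and |xy| ≤ p, y lies entirely in the leading a-block: y = a^k for some k with 1 ≤ k ≤ p.
Pump with i = 2: xy^2z = a^{p+k} c b^p, which would require p+k = p. But k ≥ 1, so xy^2z ∉ L.
This contradicts the pumping lemma, so L is not regular.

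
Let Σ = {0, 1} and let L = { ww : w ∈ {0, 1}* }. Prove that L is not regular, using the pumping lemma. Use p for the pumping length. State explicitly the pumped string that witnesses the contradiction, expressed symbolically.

0^{p+k} 1^p 0^p 1^p

Suppose for contradiction that L is regular, and let p be the pumping length.
Take w = 0^p 1^p 0^p 1^p = uu where u = 0^p1^p; then w ∈ L and |w| = 4p ≥ p.
Write w = xyz as guaranteed by the lemma, with |xy| ≤ p and |y| ≥ 1.
The first p characters of w are 0's, so xy (and hence y) consists only of 0's. Write y = 0^k, 1 ≤ k ≤ p.
Pump with i = 2: xy^2z = 0^{p+k} 1^p 0^p 1^p, of length 4p+k. Suppose this equals vv. The string starts with 0 and ends with 1, so v does too; thus the boundary between the two copies of v is a 1→0 transition. There is exactly one such transition, at position 2p+k, so |v| = 2p+k and |vv| = 4p+2k ≠ 4p+k since k ≥ 1. So xy^2z ∉ L.
This contradicts the pumping lemma, so L is not regular.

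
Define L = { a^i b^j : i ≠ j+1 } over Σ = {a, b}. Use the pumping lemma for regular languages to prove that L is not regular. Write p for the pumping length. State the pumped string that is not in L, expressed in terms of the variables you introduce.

Suppose for contradiction that L is regular, and let p be the pumping length.
Choose w = a^p b^{p+p!-1}. Since p ≠ (p+p!-1)+1 = p+p!, w ∈ L; and |w| ≥ p.
The pumping lemma gives a decomposition w = xyz where |xy| ≤ p and y is nonempty.
The first p characters of w are a's, so xy (and hence y) consists only of a's. Write y = a^k, 1 ≤ k ≤ p.
Since 1 ≤ k ≤ p, k divides p!; set t = 1 + p!/k. Then xy^t z has p + (p!/k)·k = p + p! copies of a. Now the a-count is p+p! and (b-count)+1 = (p+p!-1)+1 = p+p!, so i ≠ j+1 fails. So xy^t z = a^{p+p!} b^{p+p!-1} ∉ L.
This is a contradiction; hence L is not regular.

a^{p+p!} b^{p+p!-1}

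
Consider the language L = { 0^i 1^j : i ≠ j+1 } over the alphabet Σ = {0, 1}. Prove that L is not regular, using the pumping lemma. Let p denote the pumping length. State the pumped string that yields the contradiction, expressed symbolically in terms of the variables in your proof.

0^{p+p!} 1^{p+p!-1}

Toward a contradiction, assume L is regular with pumping length p.
Choose w = 0^p 1^{p+p!-1}. Since p ≠ (p+p!-1)+1 = p+p!, w ∈ L; and |w| ≥ p.
The pumping lemma gives a decomposition w = xyz where |xy| ≤ p and |y| ≥ 1.
Because |xy| ≤ p and w begins with p copies of 0, we have y = 0^k with 1 ≤ k ≤ p.
Since 1 ≤ k ≤ p, k divides p!; set t = 1 + p!/k. Then xy^t z has p + (p!/k)·k = p + p! copies of 0. Now the 0-count is p+p! and (1-count)+1 = (p+p!-1)+1 = p+p!, so i ≠ j+1 fails. So xy^t z = 0^{p+p!} 1^{p+p!-1} ∉ L.
This is a contradiction; hence L is not regular.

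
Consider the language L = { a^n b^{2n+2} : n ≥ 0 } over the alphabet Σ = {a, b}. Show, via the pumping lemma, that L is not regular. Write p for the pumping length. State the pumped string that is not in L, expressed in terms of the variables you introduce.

Toward a contradiction, assume L is regular with pumping length p.
Take w = a^p b^{2p+2}. Then w ∈ L and |w| = 3p+2 ≥ p.
The pumping lemma gives a decomposition w = xyz where |xy| ≤ p and |y| > 0.
Because |xy| ≤ p and w begins with p copies of a, we have y = a^k with 1 ≤ k ≤ p.
Pump with i = 2: xy^2z = a^{p+k} b^{2p+2}. For this to lie in L we would need 2p+2 = 2(p+k)+2, which forces k = 0. But k ≥ 1, so xy^2z ∉ L.
This is a contradiction; hence L is not regular.

a^{p+k} b^{2p+2}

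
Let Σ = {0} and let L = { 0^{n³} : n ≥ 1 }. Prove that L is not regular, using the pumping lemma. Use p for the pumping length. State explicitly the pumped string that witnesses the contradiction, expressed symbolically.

0^{p³+k}

Suppose for contradiction that L is regular, and let p be the pumping length.
Take w = 0^{p³} ∈ L with |w| = p³ ≥ p.
By the pumping lemma, w = xyz with |xy| ≤ p and |y| ≥ 1.
Then y = 0^k for some k with 1 ≤ k ≤ p.
Pump with i = 2: xy^2z = 0^{p³+k}. Since 1 ≤ k ≤ p, p³ < p³+k ≤ p³+p < p³+3p²+3p+1 = (p+1)³, so p³+k is not a perfect cube. So xy^2z ∉ L.
This contradicts the pumping lemma, so L is not regular.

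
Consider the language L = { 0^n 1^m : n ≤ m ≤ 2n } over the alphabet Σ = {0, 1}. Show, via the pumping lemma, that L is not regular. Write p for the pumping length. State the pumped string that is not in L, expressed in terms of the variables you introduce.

0^{p+k} 1^p

Assume L is regular; let p be its pumping constant.
Take w = 0^p 1^p ∈ L (since p ≤ p ≤ 2p), with |w| = 2p ≥ p.
By the pumping lemma, w = xyz with |xy| ≤ p and |y| > 0.
The first p characters of w are 0's, so xy (and hence y) consists only of 0's. Write y = 0^k, 1 ≤ k ≤ p.
Pump with i = 2: xy^2z = 0^{p+k} 1^p. Now n = p+k > p = m, so the condition n ≤ m fails. Thus xy^2z ∉ L.
Contradiction. Therefore L is not regular.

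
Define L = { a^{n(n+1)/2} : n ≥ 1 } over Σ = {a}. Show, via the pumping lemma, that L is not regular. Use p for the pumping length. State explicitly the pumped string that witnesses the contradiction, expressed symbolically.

Toward a contradiction, assume L is regular with pumping length p.
Take w = a^{p(p+1)/2} ∈ L with |w| = p(p+1)/2 ≥ p.
Write w = xyz as guaranteed by the lemma, with |xy| ≤ p and |y| > 0.
Then y = a^k for some k with 1 ≤ k ≤ p.
Pump with i = 2: xy^2z = a^{p(p+1)/2+k}. Since 1 ≤ k ≤ p, p(p+1)/2 < p(p+1)/2+k ≤ p(p+1)/2+p < (p+1)(p+2)/2, so p(p+1)/2+k is strictly between consecutive triangular numbers. So xy^2z ∉ L.
This contradicts the pumping lemma, so L is not regular.

a^{p(p+1)/2+k}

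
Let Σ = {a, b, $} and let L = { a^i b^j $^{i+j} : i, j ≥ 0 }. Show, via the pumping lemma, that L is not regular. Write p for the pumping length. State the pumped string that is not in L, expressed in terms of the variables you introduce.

a^{p+k} b^p $^{2p}

Suppose for contradiction that L is regular, and let p be the pumping length.
Take w = a^p b^p $^{2p} ∈ L (with i=j=p, i+j=2p), |w| = 4p ≥ p.
Write w = xyz as guaranteed by the lemma, with |xy| ≤ p and |y| ≥ 1.
The first p characters of w are a's, so xy (and hence y) consists only of a's. Write y = a^k, 1 ≤ k ≤ p.
Consider xy^2z = a^{p+k} b^p $^{2p}. Now the a- and b-counts sum to 2p+k, but the $-count is 2p ≠ 2p+k. So xy^2z ∉ L.
This contradicts the pumping lemma, so L is not regular.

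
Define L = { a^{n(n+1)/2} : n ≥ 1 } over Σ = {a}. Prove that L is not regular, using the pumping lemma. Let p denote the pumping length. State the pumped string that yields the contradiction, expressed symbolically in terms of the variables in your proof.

a^{p(p+1)/2+k}

Suppose for contradiction that L is regular, and let p be the pumping length.
Take w = a^{p(p+1)/2} ∈ L with |w| = p(p+1)/2 ≥ p.
Write w = xyz as guaranteed by the lemma, with |xy| ≤ p and |y| ≥ 1.
Then y = a^k for some k with 1 ≤ k ≤ p.
Pump with i = 2: xy^2z = a^{p(p+1)/2+k}. Since 1 ≤ k ≤ p, p(p+1)/2 < p(p+1)/2+k ≤ p(p+1)/2+p < (p+1)(p+2)/2, so p(p+1)/2+k is strictly between consecutive triangular numbers. So xy^2z ∉ L.
Contradiction. Therefore L is not regular.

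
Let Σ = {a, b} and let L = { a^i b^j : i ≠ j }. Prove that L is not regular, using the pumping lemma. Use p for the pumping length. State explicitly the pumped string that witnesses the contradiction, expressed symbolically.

a^{p+p!} b^{p+p!}

Suppose for contradiction that L is regular, and let p be the pumping length.
Choose w = a^p b^{p+p!}. Since p ≠ p+p!, w ∈ L; and |w| ≥ p.
The pumping lemma gives a decomposition w = xyz where |xy| ≤ p and y is nonempty.
Since the first p symbols of w are all a's and |xy| ≤ p, y lies entirely in the leading a-block: y = a^k for some k with 1 ≤ k ≤ p.
Since 1 ≤ k ≤ p, k divides p!; set t = 1 + p!/k. Then xy^t z has p + (p!/k)·k = p + p! copies of a. Now the a-count equals the b-count, so i ≠ j fails. So xy^t z = a^{p+p!} b^{p+p!} ∉ L.
This contradicts the pumping lemma, so L is not regular.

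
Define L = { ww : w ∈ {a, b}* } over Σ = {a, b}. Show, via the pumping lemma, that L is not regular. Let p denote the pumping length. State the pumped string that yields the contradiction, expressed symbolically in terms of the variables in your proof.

a^{p+k} b^p a^p b^p

Assume L is regular; let p be its pumping constant.
Take w = a^p b^p a^p b^p = uu where u = a^pb^p; then w ∈ L and |w| = 4p ≥ p.
Write w = xyz as guaranteed by the lemma, with |xy| ≤ p and |y| > 0.
The first p characters of w are a's, so xy (and hence y) consists only of a's. Write y = a^k, 1 ≤ k ≤ p.
Pump with i = 2: xy^2z = a^{p+k} b^p a^p b^p, of length 4p+k. Suppose this equals vv. The string starts with a and ends with b, so v does too; thus the boundary between the two copies of v is a b→a transition. There is exactly one such transition, at position 2p+k, so |v| = 2p+k and |vv| = 4p+2k ≠ 4p+k since k ≥ 1. So xy^2z ∉ L.
This contradicts the pumping lemma, so L is not regular.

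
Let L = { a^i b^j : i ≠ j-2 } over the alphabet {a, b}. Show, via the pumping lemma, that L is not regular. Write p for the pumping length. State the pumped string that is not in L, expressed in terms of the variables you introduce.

Suppose for contradiction that L is regular, and let p be the pumping length.
Choose w = a^p b^{p+p!+2}. Since p ≠ (p+p!+2)-2 = p+p!, w ∈ L; and |w| ≥ p.
By the pumping lemma, w = xyz with |xy| ≤ p and |y| > 0.
Because |xy| ≤ p and w begins with p copies of a, we have y = a^k with 1 ≤ k ≤ p.
Since 1 ≤ k ≤ p, k divides p!; set t = 1 + p!/k. Then xy^t z has p + (p!/k)·k = p + p! copies of a. Now the a-count is p+p! and (b-count)-2 = (p+p!+2)-2 = p+p!, so i ≠ j-2 fails. So xy^t z = a^{p+p!} b^{p+p!+2} ∉ L.
Contradiction. Therefore L is not regular.

a^{p+p!} b^{p+p!+2}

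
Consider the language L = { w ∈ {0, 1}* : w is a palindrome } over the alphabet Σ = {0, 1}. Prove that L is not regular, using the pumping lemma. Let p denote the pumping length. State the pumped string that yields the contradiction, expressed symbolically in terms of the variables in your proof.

Assume L is regular; let p be its pumping constant.
Take w = 0^p 1 0^p, a palindrome of length 2p+1 ≥ p.
By the pumping lemma, w = xyz with |xy| ≤ p and |y| > 0.
Since the first p symbols of w are all 0's and |xy| ≤ p, y lies entirely in the leading 0-block: y = 0^k for some k with 1 ≤ k ≤ p.
Pump with i = 2: xy^2z = 0^{p+k} 1 0^p. Its reverse is 0^p 1 0^{p+k}, which differs from xy^2z since k ≥ 1. So xy^2z is not a palindrome and xy^2z ∉ L.
Contradiction. Therefore L is not regular.

0^{p+k} 1 0^p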